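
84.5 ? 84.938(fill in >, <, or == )<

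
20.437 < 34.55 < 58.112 True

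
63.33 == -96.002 False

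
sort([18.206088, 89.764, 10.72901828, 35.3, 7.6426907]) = [7.6426907, 10.72901828, 18.206088, 35.3, 89.764]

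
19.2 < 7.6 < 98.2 False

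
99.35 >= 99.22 True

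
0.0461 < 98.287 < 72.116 False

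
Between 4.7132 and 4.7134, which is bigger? 4.7134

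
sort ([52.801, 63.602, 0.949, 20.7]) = [0.949, 20.7, 52.801, 63.602]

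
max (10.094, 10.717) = 10.717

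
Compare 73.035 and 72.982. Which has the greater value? 73.035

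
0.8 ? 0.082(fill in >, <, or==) >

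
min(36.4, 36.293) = 36.293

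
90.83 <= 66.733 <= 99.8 False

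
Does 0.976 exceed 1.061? No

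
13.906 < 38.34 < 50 True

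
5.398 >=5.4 False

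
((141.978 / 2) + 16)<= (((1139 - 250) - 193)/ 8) True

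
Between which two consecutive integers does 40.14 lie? 40 and 41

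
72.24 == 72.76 False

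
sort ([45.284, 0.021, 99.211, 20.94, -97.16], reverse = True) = [99.211, 45.284, 20.94, 0.021, -97.16]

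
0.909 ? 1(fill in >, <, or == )<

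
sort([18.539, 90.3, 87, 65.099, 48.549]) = [18.539, 48.549, 65.099, 87, 90.3]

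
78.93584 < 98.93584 True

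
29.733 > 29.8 False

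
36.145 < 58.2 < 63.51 True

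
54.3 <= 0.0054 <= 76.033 False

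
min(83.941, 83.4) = 83.4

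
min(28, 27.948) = 27.948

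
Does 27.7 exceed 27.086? Yes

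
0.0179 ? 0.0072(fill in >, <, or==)>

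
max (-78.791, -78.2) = -78.2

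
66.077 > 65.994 True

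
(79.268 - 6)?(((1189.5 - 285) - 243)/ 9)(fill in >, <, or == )<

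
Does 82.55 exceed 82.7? No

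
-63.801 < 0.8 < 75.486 True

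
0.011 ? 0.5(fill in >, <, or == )<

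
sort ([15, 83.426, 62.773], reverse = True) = [83.426, 62.773, 15]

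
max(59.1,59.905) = 59.905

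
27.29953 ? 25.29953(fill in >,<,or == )>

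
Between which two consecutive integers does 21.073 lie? 21 and 22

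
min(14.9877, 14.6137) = 14.6137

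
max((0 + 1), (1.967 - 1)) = 1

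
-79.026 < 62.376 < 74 True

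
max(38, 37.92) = 38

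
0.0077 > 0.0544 False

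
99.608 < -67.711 False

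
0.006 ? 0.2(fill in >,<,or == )<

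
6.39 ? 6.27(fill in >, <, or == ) >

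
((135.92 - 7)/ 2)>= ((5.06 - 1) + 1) True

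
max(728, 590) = 728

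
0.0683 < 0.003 False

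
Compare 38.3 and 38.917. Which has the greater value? 38.917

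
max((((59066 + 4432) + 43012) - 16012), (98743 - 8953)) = 90498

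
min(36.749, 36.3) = 36.3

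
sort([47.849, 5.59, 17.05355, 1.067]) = [1.067, 5.59, 17.05355, 47.849]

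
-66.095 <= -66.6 False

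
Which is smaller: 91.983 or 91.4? 91.4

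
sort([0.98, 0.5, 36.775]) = [0.5, 0.98, 36.775]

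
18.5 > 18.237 True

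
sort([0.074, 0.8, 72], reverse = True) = [72, 0.8, 0.074]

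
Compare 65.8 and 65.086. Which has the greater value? 65.8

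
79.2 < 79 False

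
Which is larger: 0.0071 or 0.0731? 0.0731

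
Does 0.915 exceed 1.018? No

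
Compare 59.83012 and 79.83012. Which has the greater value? 79.83012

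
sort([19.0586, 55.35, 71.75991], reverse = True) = [71.75991, 55.35, 19.0586]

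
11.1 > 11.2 False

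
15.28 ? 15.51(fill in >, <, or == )<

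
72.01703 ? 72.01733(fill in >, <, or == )<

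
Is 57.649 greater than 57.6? Yes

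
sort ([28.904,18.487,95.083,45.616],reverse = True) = [95.083,45.616,28.904,18.487]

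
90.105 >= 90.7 False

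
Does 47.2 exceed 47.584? No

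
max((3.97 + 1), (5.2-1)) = 4.97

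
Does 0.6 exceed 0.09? Yes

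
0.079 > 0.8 False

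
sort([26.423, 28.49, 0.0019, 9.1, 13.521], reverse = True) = [28.49, 26.423, 13.521, 9.1, 0.0019]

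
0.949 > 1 False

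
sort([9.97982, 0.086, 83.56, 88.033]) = [0.086, 9.97982, 83.56, 88.033]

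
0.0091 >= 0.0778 False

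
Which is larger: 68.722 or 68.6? 68.722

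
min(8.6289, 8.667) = 8.6289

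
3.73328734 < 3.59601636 False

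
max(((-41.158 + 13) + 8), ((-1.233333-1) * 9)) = -20.099997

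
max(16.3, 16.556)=16.556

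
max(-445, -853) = -445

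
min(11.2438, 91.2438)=11.2438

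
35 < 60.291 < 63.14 True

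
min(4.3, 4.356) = 4.3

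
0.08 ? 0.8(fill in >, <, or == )<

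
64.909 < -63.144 False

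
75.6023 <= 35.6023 False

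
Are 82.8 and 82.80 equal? Yes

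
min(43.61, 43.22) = 43.22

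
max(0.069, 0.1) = 0.1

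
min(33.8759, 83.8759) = 33.8759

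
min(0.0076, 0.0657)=0.0076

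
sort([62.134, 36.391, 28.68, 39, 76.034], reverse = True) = [76.034, 62.134, 39, 36.391, 28.68]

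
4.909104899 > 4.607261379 True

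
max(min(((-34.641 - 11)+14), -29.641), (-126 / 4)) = -31.5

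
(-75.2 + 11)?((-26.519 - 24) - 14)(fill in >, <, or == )>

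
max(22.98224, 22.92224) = 22.98224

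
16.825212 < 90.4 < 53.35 False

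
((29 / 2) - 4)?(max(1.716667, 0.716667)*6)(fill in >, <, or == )>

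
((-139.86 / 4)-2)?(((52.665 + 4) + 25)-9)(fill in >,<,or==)<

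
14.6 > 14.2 True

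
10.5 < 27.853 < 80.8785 True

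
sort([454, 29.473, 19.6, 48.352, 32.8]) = [19.6, 29.473, 32.8, 48.352, 454]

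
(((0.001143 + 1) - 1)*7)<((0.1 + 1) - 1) True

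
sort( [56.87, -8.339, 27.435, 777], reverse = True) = [777, 56.87, 27.435, -8.339]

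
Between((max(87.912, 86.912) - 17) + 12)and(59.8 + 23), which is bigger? ((max(87.912, 86.912) - 17) + 12)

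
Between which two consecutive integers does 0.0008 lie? 0 and 1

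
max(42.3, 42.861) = 42.861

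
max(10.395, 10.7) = 10.7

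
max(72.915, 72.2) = 72.915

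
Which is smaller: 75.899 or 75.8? 75.8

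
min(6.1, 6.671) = 6.1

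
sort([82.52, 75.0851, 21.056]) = [21.056, 75.0851, 82.52]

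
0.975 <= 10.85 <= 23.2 True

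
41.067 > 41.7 False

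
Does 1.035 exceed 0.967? Yes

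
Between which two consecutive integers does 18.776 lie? 18 and 19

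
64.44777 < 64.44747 False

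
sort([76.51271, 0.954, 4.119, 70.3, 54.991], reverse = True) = [76.51271, 70.3, 54.991, 4.119, 0.954]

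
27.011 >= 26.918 True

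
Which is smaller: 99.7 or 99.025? 99.025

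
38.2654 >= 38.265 True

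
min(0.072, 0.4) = 0.072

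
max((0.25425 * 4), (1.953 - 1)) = 1.017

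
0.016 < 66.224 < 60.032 False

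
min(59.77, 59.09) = 59.09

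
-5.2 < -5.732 False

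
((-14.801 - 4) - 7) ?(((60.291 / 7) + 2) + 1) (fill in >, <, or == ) <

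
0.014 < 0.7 True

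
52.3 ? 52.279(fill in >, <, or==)>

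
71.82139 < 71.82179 True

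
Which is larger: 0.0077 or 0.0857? 0.0857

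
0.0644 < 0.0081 False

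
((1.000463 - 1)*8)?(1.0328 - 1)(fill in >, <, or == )<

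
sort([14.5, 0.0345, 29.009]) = [0.0345, 14.5, 29.009]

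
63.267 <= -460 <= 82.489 False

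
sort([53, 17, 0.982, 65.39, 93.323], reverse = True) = [93.323, 65.39, 53, 17, 0.982]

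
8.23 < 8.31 True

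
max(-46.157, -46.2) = -46.157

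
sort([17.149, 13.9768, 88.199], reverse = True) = [88.199, 17.149, 13.9768]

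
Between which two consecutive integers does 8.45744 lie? 8 and 9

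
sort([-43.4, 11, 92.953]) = [-43.4, 11, 92.953]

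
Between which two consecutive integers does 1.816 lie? 1 and 2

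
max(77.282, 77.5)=77.5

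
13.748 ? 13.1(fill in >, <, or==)>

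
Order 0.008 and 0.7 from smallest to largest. 0.008, 0.7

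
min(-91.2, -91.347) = -91.347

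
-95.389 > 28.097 False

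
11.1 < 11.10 False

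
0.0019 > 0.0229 False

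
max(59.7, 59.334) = 59.7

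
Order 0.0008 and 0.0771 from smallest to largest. 0.0008, 0.0771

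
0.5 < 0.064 False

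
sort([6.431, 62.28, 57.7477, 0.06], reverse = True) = [62.28, 57.7477, 6.431, 0.06]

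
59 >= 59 True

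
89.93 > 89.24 True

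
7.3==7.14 False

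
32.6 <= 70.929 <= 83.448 True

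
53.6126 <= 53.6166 True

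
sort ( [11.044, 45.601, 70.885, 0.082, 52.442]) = [0.082, 11.044, 45.601, 52.442, 70.885]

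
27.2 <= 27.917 True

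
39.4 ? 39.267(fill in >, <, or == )>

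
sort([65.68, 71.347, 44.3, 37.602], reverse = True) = [71.347, 65.68, 44.3, 37.602]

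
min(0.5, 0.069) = 0.069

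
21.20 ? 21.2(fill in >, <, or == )==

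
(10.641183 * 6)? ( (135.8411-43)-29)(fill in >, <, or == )>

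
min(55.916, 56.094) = 55.916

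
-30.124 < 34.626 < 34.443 False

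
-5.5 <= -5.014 True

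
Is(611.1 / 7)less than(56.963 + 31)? Yes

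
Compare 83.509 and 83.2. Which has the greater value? 83.509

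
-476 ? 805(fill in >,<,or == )<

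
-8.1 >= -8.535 True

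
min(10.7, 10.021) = 10.021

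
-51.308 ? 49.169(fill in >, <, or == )<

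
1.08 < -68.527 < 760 False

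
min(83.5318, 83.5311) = 83.5311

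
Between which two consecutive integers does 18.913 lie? 18 and 19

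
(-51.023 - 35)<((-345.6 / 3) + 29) False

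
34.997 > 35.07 False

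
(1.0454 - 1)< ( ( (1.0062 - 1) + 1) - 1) False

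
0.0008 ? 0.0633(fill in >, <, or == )<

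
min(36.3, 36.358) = 36.3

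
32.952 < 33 True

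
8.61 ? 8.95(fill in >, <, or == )<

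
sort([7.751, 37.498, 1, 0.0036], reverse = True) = [37.498, 7.751, 1, 0.0036]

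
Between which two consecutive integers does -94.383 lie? -95 and -94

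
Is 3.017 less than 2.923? No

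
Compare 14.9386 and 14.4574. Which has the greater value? 14.9386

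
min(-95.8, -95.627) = -95.8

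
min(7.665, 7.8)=7.665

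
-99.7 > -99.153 False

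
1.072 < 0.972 False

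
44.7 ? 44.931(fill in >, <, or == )<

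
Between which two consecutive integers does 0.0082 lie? 0 and 1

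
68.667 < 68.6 False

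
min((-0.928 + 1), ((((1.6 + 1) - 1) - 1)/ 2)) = 0.072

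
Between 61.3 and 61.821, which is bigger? 61.821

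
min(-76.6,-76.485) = -76.6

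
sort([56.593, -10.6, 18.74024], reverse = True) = [56.593, 18.74024, -10.6]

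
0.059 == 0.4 False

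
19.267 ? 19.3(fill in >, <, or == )<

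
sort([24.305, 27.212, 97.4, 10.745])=[10.745, 24.305, 27.212, 97.4]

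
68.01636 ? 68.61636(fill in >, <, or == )<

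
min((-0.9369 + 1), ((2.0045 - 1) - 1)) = 0.0045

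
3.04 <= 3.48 True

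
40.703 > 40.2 True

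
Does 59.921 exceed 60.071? No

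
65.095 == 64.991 False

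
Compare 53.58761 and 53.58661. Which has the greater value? 53.58761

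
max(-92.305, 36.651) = 36.651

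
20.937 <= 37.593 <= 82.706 True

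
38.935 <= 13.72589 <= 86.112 False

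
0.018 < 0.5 True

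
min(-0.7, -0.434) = -0.7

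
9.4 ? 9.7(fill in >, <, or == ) <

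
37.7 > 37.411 True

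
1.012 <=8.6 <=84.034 True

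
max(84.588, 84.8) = 84.8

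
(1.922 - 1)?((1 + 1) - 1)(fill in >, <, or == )<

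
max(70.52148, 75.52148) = 75.52148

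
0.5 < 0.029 False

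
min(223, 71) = 71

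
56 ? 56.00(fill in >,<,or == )==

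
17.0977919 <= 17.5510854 True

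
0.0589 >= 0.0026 True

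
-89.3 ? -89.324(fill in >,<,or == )>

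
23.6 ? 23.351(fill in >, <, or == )>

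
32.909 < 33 True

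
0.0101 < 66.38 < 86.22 True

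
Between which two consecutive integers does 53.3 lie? 53 and 54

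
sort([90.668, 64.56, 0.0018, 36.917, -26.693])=[-26.693, 0.0018, 36.917, 64.56, 90.668]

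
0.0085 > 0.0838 False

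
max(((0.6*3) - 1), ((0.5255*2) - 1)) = 0.8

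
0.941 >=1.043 False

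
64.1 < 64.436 True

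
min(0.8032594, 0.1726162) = 0.1726162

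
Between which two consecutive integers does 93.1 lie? 93 and 94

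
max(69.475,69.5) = 69.5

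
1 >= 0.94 True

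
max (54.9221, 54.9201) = 54.9221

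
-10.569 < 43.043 True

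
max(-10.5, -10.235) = -10.235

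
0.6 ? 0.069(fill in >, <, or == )>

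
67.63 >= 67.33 True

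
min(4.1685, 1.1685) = 1.1685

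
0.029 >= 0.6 False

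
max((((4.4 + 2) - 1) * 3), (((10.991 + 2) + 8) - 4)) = 16.991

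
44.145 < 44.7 True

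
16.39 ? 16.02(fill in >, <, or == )>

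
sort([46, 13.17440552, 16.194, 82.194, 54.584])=[13.17440552, 16.194, 46, 54.584, 82.194]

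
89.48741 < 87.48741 False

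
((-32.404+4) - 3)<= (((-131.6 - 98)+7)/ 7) False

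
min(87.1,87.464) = 87.1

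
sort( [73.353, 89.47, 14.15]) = [14.15, 73.353, 89.47]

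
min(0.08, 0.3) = 0.08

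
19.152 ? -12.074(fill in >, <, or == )>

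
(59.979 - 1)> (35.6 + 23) True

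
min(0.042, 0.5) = 0.042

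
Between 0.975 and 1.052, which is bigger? 1.052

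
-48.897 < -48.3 True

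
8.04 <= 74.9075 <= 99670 True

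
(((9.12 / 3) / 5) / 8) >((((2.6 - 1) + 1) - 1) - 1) False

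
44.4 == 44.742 False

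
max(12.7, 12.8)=12.8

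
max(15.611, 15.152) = 15.611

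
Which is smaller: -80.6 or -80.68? -80.68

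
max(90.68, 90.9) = 90.9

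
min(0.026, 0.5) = 0.026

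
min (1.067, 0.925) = 0.925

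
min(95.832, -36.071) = -36.071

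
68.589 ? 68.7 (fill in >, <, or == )<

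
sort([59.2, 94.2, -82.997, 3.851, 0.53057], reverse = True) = [94.2, 59.2, 3.851, 0.53057, -82.997]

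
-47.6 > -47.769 True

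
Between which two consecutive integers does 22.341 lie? 22 and 23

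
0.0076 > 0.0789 False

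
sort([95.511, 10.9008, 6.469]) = [6.469, 10.9008, 95.511]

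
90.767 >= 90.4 True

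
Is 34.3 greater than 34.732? No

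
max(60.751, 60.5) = 60.751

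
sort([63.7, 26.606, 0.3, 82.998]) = [0.3, 26.606, 63.7, 82.998]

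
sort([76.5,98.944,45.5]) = [45.5,76.5,98.944]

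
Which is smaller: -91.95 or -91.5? -91.95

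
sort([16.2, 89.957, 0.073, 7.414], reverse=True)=[89.957, 16.2, 7.414, 0.073]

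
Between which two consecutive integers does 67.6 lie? 67 and 68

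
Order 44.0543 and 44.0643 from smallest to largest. 44.0543, 44.0643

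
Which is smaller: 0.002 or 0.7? 0.002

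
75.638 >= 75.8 False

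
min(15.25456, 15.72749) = 15.25456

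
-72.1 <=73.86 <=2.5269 False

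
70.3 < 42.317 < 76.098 False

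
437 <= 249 False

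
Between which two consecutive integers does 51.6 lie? 51 and 52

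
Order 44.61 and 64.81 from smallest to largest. 44.61, 64.81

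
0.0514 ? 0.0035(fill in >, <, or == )>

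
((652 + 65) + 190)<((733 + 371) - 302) False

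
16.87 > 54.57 False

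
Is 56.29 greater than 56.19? Yes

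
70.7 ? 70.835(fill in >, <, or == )<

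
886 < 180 False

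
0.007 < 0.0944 True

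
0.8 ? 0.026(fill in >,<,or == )>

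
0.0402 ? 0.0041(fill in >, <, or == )>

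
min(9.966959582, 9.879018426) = 9.879018426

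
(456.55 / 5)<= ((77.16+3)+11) False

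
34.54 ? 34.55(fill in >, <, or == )<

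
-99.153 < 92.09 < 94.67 True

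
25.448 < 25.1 False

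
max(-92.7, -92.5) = -92.5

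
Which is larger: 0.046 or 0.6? 0.6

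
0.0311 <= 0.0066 False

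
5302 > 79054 False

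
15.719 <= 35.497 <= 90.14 True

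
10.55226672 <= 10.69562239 True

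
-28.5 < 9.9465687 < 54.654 True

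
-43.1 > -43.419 True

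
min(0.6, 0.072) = 0.072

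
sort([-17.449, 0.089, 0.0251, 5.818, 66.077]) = [-17.449, 0.0251, 0.089, 5.818, 66.077]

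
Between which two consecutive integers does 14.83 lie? 14 and 15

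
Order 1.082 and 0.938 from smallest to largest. 0.938, 1.082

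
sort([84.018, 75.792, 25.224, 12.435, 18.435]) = [12.435, 18.435, 25.224, 75.792, 84.018]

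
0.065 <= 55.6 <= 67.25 True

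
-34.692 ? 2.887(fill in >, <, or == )<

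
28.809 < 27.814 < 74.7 False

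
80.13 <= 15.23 False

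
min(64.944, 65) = 64.944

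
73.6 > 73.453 True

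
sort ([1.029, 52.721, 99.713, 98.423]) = [1.029, 52.721, 98.423, 99.713]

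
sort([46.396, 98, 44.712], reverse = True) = [98, 46.396, 44.712]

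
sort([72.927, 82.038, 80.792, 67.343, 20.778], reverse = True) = [82.038, 80.792, 72.927, 67.343, 20.778]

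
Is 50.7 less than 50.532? No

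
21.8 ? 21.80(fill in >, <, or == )==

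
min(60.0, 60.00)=60.0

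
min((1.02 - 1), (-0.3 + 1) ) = 0.02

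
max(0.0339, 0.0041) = 0.0339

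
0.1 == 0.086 False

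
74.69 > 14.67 True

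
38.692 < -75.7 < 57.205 False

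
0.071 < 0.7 True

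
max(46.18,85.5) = 85.5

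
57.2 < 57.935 True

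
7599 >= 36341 False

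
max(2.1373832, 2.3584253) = 2.3584253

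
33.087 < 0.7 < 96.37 False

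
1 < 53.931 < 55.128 True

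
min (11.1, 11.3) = 11.1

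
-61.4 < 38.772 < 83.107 True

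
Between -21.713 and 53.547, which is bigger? 53.547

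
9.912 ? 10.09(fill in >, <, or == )<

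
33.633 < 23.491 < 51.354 False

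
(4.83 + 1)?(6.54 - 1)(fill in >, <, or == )>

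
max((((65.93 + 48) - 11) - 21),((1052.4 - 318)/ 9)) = 81.93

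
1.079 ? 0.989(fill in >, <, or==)>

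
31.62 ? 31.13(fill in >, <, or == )>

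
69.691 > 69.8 False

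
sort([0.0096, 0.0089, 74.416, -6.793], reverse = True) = [74.416, 0.0096, 0.0089, -6.793]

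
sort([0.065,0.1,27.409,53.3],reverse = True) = [53.3,27.409,0.1,0.065]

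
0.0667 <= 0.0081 False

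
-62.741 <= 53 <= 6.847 False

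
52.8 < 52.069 False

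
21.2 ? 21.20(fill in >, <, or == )==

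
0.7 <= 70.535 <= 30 False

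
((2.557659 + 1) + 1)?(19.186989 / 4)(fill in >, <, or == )<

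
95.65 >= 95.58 True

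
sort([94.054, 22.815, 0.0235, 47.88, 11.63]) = [0.0235, 11.63, 22.815, 47.88, 94.054]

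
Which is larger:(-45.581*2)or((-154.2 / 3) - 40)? (-45.581*2)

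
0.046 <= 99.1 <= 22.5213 False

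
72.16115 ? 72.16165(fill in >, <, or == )<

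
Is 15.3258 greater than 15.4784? No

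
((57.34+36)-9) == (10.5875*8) False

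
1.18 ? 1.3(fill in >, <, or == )<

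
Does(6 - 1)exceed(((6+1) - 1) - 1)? No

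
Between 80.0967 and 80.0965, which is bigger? 80.0967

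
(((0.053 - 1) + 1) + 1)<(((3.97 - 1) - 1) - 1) False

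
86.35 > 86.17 True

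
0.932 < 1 True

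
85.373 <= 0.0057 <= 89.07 False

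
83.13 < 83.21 True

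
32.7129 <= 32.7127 False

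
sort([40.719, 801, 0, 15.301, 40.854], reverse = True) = [801, 40.854, 40.719, 15.301, 0]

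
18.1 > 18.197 False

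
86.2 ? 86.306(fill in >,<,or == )<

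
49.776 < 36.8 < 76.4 False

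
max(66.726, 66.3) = 66.726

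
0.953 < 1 True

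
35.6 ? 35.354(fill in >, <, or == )>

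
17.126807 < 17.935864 True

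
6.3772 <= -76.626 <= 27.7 False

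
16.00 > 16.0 False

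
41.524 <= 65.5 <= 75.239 True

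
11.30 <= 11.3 True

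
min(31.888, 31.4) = 31.4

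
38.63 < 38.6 False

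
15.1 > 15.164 False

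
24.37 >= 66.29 False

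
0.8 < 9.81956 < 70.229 True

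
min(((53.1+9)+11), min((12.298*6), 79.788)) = 73.1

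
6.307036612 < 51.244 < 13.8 False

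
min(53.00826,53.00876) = 53.00826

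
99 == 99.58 False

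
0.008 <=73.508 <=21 False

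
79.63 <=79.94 True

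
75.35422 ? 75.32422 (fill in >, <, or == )>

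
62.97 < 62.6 False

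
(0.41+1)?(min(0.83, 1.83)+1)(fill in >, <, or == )<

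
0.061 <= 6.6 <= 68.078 True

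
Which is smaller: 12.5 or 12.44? 12.44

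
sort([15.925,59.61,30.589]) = [15.925,30.589,59.61]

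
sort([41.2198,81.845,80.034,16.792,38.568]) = [16.792,38.568,41.2198,80.034,81.845]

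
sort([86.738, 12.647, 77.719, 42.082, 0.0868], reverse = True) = [86.738, 77.719, 42.082, 12.647, 0.0868]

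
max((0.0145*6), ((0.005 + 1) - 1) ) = 0.087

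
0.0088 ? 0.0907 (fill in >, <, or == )<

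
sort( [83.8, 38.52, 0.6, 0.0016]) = [0.0016, 0.6, 38.52, 83.8]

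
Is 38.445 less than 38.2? No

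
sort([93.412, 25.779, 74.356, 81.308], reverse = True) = [93.412, 81.308, 74.356, 25.779]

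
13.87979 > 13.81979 True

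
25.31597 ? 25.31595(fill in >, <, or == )>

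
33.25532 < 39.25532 True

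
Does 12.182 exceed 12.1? Yes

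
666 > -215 True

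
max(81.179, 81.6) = 81.6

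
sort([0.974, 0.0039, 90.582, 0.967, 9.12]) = [0.0039, 0.967, 0.974, 9.12, 90.582]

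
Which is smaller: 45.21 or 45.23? 45.21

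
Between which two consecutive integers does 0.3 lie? 0 and 1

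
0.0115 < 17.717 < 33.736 True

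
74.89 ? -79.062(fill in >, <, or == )>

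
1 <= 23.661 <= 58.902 True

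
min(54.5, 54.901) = 54.5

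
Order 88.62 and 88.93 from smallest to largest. 88.62, 88.93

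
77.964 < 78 True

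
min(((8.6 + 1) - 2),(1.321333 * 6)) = 7.6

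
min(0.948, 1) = 0.948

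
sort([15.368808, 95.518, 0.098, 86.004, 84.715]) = [0.098, 15.368808, 84.715, 86.004, 95.518]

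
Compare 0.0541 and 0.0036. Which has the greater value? 0.0541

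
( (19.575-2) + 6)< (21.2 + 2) False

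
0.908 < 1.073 True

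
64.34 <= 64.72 True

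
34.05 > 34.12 False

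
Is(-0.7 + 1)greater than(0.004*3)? Yes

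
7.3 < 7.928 True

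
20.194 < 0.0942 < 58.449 False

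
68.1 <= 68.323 True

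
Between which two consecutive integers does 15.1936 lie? 15 and 16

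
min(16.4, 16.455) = 16.4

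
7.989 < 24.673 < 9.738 False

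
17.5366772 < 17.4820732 False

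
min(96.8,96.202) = 96.202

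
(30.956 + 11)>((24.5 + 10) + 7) True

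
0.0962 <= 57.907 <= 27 False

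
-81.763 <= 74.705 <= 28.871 False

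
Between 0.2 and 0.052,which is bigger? 0.2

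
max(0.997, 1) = 1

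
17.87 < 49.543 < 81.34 True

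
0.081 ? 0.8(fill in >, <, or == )<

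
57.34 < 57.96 True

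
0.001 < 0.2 True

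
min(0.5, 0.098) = 0.098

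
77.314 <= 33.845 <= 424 False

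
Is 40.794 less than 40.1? No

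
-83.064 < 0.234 True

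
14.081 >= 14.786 False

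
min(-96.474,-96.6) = -96.6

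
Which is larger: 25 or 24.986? 25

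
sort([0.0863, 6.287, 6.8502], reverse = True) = [6.8502, 6.287, 0.0863]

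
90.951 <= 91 True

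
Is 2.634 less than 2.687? Yes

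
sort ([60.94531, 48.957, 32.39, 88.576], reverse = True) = [88.576, 60.94531, 48.957, 32.39]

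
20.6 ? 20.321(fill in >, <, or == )>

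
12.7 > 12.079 True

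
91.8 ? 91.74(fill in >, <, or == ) >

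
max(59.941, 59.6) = 59.941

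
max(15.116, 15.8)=15.8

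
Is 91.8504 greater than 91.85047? No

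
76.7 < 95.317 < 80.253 False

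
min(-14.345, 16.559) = -14.345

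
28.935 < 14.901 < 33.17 False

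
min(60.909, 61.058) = 60.909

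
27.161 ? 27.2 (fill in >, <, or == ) <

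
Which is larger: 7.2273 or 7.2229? 7.2273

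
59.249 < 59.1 False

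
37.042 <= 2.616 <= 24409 False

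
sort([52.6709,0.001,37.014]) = [0.001,37.014,52.6709]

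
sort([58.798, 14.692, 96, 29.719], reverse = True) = [96, 58.798, 29.719, 14.692]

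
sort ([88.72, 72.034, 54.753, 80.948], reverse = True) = [88.72, 80.948, 72.034, 54.753]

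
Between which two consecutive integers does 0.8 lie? 0 and 1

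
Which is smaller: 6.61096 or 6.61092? 6.61092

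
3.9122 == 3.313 False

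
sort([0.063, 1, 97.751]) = [0.063, 1, 97.751]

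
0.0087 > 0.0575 False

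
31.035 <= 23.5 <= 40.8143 False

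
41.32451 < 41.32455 True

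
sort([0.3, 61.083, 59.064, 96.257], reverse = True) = [96.257, 61.083, 59.064, 0.3]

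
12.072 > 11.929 True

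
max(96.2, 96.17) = 96.2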